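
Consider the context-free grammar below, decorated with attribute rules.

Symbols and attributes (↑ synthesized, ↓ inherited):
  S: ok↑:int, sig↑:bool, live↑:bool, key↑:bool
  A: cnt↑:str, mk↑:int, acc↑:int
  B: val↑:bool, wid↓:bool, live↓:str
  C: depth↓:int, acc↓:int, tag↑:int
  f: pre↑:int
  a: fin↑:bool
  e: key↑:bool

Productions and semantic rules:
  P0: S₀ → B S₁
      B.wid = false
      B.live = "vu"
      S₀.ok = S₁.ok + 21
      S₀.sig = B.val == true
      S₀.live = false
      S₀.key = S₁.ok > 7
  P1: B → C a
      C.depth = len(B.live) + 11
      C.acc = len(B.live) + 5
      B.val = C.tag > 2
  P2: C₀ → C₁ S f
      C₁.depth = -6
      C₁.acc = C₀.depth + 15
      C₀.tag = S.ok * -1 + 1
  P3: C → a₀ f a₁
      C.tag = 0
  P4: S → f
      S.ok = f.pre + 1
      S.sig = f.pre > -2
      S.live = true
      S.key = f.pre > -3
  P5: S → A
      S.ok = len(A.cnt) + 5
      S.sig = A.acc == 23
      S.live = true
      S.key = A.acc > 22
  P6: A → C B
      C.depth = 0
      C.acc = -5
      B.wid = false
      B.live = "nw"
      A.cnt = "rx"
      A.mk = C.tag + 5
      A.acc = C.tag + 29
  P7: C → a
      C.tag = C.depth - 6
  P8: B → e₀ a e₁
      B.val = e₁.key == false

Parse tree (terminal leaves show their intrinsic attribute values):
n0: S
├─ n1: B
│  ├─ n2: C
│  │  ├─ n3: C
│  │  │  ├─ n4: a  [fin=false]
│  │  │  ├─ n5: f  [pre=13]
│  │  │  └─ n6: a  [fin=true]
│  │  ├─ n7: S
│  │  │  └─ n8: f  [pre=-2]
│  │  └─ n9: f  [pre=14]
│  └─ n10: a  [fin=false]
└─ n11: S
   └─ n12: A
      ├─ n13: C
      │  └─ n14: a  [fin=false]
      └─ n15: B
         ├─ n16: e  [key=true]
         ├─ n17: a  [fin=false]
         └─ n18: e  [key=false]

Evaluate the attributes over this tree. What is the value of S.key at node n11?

true

1. n1.wid = false  [false]
2. n1.live = "vu"  ["vu"]
3. n2.depth = 13  [len(B.live) + 11]
4. n2.acc = 7  [len(B.live) + 5]
5. n3.depth = -6  [-6]
6. n3.acc = 28  [C₀.depth + 15]
7. n4.fin = false  [terminal]
8. n5.pre = 13  [terminal]
9. n6.fin = true  [terminal]
10. n3.tag = 0  [0]
11. n8.pre = -2  [terminal]
12. n7.ok = -1  [f.pre + 1]
13. n7.sig = false  [f.pre > -2]
14. n7.live = true  [true]
15. n7.key = true  [f.pre > -3]
16. n9.pre = 14  [terminal]
17. n2.tag = 2  [S.ok * -1 + 1]
18. n10.fin = false  [terminal]
19. n1.val = false  [C.tag > 2]
20. n13.depth = 0  [0]
21. n13.acc = -5  [-5]
22. n14.fin = false  [terminal]
23. n13.tag = -6  [C.depth - 6]
24. n15.wid = false  [false]
25. n15.live = "nw"  ["nw"]
26. n16.key = true  [terminal]
27. n17.fin = false  [terminal]
28. n18.key = false  [terminal]
29. n15.val = true  [e₁.key == false]
30. n12.cnt = "rx"  ["rx"]
31. n12.mk = -1  [C.tag + 5]
32. n12.acc = 23  [C.tag + 29]
33. n11.ok = 7  [len(A.cnt) + 5]
34. n11.sig = true  [A.acc == 23]
35. n11.live = true  [true]
36. n11.key = true  [A.acc > 22]
37. n0.ok = 28  [S₁.ok + 21]
38. n0.sig = false  [B.val == true]
39. n0.live = false  [false]
40. n0.key = false  [S₁.ok > 7]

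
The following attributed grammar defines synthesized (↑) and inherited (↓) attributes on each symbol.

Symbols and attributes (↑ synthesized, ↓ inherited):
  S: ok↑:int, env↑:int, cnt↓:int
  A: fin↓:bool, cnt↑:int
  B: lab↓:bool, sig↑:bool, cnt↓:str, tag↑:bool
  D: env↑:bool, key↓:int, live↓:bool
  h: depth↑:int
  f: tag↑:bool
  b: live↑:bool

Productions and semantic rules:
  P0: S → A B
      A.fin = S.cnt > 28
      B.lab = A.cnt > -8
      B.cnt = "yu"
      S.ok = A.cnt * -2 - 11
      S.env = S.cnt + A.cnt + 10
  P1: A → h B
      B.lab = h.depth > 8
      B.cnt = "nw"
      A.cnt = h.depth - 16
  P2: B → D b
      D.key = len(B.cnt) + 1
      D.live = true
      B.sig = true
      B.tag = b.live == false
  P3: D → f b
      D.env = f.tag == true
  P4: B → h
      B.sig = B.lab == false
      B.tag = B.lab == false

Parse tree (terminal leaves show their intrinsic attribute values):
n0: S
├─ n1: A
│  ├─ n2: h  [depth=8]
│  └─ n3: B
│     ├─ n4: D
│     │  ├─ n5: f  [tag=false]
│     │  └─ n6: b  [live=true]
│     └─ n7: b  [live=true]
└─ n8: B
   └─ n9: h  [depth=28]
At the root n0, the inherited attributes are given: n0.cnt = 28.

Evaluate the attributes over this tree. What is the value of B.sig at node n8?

true

1. n0.cnt = 28  [given at root]
2. n1.fin = false  [S.cnt > 28]
3. n2.depth = 8  [terminal]
4. n3.lab = false  [h.depth > 8]
5. n3.cnt = "nw"  ["nw"]
6. n4.key = 3  [len(B.cnt) + 1]
7. n4.live = true  [true]
8. n5.tag = false  [terminal]
9. n6.live = true  [terminal]
10. n4.env = false  [f.tag == true]
11. n7.live = true  [terminal]
12. n3.sig = true  [true]
13. n3.tag = false  [b.live == false]
14. n1.cnt = -8  [h.depth - 16]
15. n8.lab = false  [A.cnt > -8]
16. n8.cnt = "yu"  ["yu"]
17. n9.depth = 28  [terminal]
18. n8.sig = true  [B.lab == false]
19. n8.tag = true  [B.lab == false]
20. n0.ok = 5  [A.cnt * -2 - 11]
21. n0.env = 30  [S.cnt + A.cnt + 10]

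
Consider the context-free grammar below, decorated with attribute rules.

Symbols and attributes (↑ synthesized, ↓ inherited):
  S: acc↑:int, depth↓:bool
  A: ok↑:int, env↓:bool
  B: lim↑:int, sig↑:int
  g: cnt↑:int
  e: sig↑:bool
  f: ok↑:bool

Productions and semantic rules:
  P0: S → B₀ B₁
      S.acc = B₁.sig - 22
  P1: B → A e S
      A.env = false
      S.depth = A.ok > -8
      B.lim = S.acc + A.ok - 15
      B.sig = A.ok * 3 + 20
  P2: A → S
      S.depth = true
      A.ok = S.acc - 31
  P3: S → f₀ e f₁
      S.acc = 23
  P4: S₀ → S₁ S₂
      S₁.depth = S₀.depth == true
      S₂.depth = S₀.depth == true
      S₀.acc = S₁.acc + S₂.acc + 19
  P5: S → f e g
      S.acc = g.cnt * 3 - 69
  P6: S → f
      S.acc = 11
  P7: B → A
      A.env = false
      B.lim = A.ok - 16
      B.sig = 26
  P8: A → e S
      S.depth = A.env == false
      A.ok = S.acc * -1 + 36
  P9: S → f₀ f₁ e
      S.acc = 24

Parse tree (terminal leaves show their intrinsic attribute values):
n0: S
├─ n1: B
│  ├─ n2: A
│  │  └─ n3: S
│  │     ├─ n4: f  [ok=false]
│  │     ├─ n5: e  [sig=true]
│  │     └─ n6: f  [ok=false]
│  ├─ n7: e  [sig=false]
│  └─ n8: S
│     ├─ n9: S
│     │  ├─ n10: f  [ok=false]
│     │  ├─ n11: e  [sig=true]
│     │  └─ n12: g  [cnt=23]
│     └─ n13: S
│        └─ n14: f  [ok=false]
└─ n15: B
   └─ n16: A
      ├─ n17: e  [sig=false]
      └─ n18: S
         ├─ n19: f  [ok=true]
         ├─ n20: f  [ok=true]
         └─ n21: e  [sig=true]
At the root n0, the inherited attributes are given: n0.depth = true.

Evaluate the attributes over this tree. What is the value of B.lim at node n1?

1. n0.depth = true  [given at root]
2. n2.env = false  [false]
3. n3.depth = true  [true]
4. n4.ok = false  [terminal]
5. n5.sig = true  [terminal]
6. n6.ok = false  [terminal]
7. n3.acc = 23  [23]
8. n2.ok = -8  [S.acc - 31]
9. n7.sig = false  [terminal]
10. n8.depth = false  [A.ok > -8]
11. n9.depth = false  [S₀.depth == true]
12. n10.ok = false  [terminal]
13. n11.sig = true  [terminal]
14. n12.cnt = 23  [terminal]
15. n9.acc = 0  [g.cnt * 3 - 69]
16. n13.depth = false  [S₀.depth == true]
17. n14.ok = false  [terminal]
18. n13.acc = 11  [11]
19. n8.acc = 30  [S₁.acc + S₂.acc + 19]
20. n1.lim = 7  [S.acc + A.ok - 15]
21. n1.sig = -4  [A.ok * 3 + 20]
22. n16.env = false  [false]
23. n17.sig = false  [terminal]
24. n18.depth = true  [A.env == false]
25. n19.ok = true  [terminal]
26. n20.ok = true  [terminal]
27. n21.sig = true  [terminal]
28. n18.acc = 24  [24]
29. n16.ok = 12  [S.acc * -1 + 36]
30. n15.lim = -4  [A.ok - 16]
31. n15.sig = 26  [26]
32. n0.acc = 4  [B₁.sig - 22]

7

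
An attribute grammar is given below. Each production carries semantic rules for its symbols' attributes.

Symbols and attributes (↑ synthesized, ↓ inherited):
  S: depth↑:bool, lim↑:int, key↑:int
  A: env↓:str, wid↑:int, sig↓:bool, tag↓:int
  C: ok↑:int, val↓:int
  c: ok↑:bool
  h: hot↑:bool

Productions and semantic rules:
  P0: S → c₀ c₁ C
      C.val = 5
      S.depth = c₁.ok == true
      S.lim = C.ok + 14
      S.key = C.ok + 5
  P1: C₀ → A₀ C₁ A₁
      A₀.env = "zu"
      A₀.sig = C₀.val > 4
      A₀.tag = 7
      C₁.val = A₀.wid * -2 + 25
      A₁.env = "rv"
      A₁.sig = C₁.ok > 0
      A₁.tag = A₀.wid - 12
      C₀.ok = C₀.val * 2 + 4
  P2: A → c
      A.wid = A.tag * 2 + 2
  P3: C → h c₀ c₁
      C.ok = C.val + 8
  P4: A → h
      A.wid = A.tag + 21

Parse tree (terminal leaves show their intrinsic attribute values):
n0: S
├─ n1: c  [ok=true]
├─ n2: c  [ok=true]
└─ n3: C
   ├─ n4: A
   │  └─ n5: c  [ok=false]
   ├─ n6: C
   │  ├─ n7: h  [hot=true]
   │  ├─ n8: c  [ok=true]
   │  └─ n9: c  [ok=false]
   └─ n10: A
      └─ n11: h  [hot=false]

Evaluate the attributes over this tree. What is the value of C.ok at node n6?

1. n1.ok = true  [terminal]
2. n2.ok = true  [terminal]
3. n3.val = 5  [5]
4. n4.env = "zu"  ["zu"]
5. n4.sig = true  [C₀.val > 4]
6. n4.tag = 7  [7]
7. n5.ok = false  [terminal]
8. n4.wid = 16  [A.tag * 2 + 2]
9. n6.val = -7  [A₀.wid * -2 + 25]
10. n7.hot = true  [terminal]
11. n8.ok = true  [terminal]
12. n9.ok = false  [terminal]
13. n6.ok = 1  [C.val + 8]
14. n10.env = "rv"  ["rv"]
15. n10.sig = true  [C₁.ok > 0]
16. n10.tag = 4  [A₀.wid - 12]
17. n11.hot = false  [terminal]
18. n10.wid = 25  [A.tag + 21]
19. n3.ok = 14  [C₀.val * 2 + 4]
20. n0.depth = true  [c₁.ok == true]
21. n0.lim = 28  [C.ok + 14]
22. n0.key = 19  [C.ok + 5]

1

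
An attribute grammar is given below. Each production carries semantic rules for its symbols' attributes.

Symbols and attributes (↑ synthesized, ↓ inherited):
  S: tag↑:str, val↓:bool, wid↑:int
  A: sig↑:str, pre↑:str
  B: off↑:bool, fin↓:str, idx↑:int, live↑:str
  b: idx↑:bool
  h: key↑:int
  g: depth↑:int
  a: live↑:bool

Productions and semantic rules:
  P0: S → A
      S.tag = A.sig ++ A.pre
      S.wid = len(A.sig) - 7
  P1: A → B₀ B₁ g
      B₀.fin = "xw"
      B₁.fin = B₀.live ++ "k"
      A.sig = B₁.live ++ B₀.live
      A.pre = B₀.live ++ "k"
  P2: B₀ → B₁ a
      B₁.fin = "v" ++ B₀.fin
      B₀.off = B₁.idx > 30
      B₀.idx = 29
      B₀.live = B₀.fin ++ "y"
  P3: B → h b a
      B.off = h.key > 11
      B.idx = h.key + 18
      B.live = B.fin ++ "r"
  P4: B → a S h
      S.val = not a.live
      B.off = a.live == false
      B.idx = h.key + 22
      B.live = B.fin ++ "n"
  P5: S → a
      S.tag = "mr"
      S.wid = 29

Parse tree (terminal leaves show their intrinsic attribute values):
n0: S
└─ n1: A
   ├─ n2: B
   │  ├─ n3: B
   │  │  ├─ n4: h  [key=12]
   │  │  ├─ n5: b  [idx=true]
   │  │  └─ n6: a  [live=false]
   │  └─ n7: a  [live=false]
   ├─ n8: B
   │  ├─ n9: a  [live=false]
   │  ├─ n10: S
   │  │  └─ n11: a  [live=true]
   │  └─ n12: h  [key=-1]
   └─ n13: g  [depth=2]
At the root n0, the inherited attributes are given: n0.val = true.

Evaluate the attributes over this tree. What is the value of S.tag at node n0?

1. n0.val = true  [given at root]
2. n2.fin = "xw"  ["xw"]
3. n3.fin = "vxw"  ["v" ++ B₀.fin]
4. n4.key = 12  [terminal]
5. n5.idx = true  [terminal]
6. n6.live = false  [terminal]
7. n3.off = true  [h.key > 11]
8. n3.idx = 30  [h.key + 18]
9. n3.live = "vxwr"  [B.fin ++ "r"]
10. n7.live = false  [terminal]
11. n2.off = false  [B₁.idx > 30]
12. n2.idx = 29  [29]
13. n2.live = "xwy"  [B₀.fin ++ "y"]
14. n8.fin = "xwyk"  [B₀.live ++ "k"]
15. n9.live = false  [terminal]
16. n10.val = true  [not a.live]
17. n11.live = true  [terminal]
18. n10.tag = "mr"  ["mr"]
19. n10.wid = 29  [29]
20. n12.key = -1  [terminal]
21. n8.off = true  [a.live == false]
22. n8.idx = 21  [h.key + 22]
23. n8.live = "xwykn"  [B.fin ++ "n"]
24. n13.depth = 2  [terminal]
25. n1.sig = "xwyknxwy"  [B₁.live ++ B₀.live]
26. n1.pre = "xwyk"  [B₀.live ++ "k"]
27. n0.tag = "xwyknxwyxwyk"  [A.sig ++ A.pre]
28. n0.wid = 1  [len(A.sig) - 7]

"xwyknxwyxwyk"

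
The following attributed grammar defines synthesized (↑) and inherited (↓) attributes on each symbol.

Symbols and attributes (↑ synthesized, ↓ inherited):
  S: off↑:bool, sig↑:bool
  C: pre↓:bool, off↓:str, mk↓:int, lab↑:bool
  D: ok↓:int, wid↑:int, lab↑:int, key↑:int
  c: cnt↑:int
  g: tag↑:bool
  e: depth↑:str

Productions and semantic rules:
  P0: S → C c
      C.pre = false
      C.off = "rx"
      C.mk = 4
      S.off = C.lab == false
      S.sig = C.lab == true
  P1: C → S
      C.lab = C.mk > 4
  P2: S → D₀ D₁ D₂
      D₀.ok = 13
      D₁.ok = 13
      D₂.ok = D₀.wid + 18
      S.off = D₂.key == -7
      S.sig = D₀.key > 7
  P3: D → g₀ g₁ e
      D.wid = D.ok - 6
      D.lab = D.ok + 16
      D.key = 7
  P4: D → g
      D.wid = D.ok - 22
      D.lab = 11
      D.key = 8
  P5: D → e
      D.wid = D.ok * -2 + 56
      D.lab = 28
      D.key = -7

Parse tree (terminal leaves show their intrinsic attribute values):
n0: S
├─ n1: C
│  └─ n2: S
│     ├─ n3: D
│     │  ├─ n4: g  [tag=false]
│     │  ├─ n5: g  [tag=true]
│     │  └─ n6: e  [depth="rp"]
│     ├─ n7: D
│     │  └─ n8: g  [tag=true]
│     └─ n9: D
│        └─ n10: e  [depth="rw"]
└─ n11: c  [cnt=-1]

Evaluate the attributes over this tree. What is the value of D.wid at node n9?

6

1. n1.pre = false  [false]
2. n1.off = "rx"  ["rx"]
3. n1.mk = 4  [4]
4. n3.ok = 13  [13]
5. n4.tag = false  [terminal]
6. n5.tag = true  [terminal]
7. n6.depth = "rp"  [terminal]
8. n3.wid = 7  [D.ok - 6]
9. n3.lab = 29  [D.ok + 16]
10. n3.key = 7  [7]
11. n7.ok = 13  [13]
12. n8.tag = true  [terminal]
13. n7.wid = -9  [D.ok - 22]
14. n7.lab = 11  [11]
15. n7.key = 8  [8]
16. n9.ok = 25  [D₀.wid + 18]
17. n10.depth = "rw"  [terminal]
18. n9.wid = 6  [D.ok * -2 + 56]
19. n9.lab = 28  [28]
20. n9.key = -7  [-7]
21. n2.off = true  [D₂.key == -7]
22. n2.sig = false  [D₀.key > 7]
23. n1.lab = false  [C.mk > 4]
24. n11.cnt = -1  [terminal]
25. n0.off = true  [C.lab == false]
26. n0.sig = false  [C.lab == true]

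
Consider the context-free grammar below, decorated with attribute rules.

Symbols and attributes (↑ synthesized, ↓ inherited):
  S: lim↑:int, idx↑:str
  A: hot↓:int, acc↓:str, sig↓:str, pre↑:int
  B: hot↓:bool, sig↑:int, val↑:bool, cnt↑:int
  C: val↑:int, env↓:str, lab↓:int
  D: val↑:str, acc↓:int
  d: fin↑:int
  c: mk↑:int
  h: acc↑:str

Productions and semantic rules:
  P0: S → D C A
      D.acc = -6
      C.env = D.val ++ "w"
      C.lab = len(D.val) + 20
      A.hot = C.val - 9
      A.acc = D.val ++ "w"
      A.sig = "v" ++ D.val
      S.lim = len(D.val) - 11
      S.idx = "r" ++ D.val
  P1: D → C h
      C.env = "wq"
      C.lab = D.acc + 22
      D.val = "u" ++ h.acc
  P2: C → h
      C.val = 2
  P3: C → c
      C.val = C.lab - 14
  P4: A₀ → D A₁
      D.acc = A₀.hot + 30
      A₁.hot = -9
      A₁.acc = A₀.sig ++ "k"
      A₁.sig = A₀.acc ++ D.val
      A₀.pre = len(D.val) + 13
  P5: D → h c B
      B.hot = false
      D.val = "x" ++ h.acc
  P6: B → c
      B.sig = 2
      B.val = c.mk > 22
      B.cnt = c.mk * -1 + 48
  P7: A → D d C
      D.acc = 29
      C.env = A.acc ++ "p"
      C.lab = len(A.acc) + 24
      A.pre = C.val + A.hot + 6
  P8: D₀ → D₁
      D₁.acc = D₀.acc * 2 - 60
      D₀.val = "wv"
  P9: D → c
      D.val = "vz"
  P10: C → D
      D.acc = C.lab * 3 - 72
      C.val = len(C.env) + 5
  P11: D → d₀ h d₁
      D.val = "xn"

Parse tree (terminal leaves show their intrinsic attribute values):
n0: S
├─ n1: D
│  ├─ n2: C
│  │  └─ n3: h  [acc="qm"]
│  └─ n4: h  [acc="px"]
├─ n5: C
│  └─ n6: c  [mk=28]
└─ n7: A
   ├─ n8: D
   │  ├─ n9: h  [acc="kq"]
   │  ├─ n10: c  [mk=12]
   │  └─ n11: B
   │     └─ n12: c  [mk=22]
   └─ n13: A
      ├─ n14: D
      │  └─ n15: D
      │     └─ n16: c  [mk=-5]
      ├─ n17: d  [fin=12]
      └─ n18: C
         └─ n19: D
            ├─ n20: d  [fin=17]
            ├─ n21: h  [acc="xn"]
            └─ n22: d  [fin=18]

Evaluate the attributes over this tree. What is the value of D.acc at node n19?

15

1. n1.acc = -6  [-6]
2. n2.env = "wq"  ["wq"]
3. n2.lab = 16  [D.acc + 22]
4. n3.acc = "qm"  [terminal]
5. n2.val = 2  [2]
6. n4.acc = "px"  [terminal]
7. n1.val = "upx"  ["u" ++ h.acc]
8. n5.env = "upxw"  [D.val ++ "w"]
9. n5.lab = 23  [len(D.val) + 20]
10. n6.mk = 28  [terminal]
11. n5.val = 9  [C.lab - 14]
12. n7.hot = 0  [C.val - 9]
13. n7.acc = "upxw"  [D.val ++ "w"]
14. n7.sig = "vupx"  ["v" ++ D.val]
15. n8.acc = 30  [A₀.hot + 30]
16. n9.acc = "kq"  [terminal]
17. n10.mk = 12  [terminal]
18. n11.hot = false  [false]
19. n12.mk = 22  [terminal]
20. n11.sig = 2  [2]
21. n11.val = false  [c.mk > 22]
22. n11.cnt = 26  [c.mk * -1 + 48]
23. n8.val = "xkq"  ["x" ++ h.acc]
24. n13.hot = -9  [-9]
25. n13.acc = "vupxk"  [A₀.sig ++ "k"]
26. n13.sig = "upxwxkq"  [A₀.acc ++ D.val]
27. n14.acc = 29  [29]
28. n15.acc = -2  [D₀.acc * 2 - 60]
29. n16.mk = -5  [terminal]
30. n15.val = "vz"  ["vz"]
31. n14.val = "wv"  ["wv"]
32. n17.fin = 12  [terminal]
33. n18.env = "vupxkp"  [A.acc ++ "p"]
34. n18.lab = 29  [len(A.acc) + 24]
35. n19.acc = 15  [C.lab * 3 - 72]
36. n20.fin = 17  [terminal]
37. n21.acc = "xn"  [terminal]
38. n22.fin = 18  [terminal]
39. n19.val = "xn"  ["xn"]
40. n18.val = 11  [len(C.env) + 5]
41. n13.pre = 8  [C.val + A.hot + 6]
42. n7.pre = 16  [len(D.val) + 13]
43. n0.lim = -8  [len(D.val) - 11]
44. n0.idx = "rupx"  ["r" ++ D.val]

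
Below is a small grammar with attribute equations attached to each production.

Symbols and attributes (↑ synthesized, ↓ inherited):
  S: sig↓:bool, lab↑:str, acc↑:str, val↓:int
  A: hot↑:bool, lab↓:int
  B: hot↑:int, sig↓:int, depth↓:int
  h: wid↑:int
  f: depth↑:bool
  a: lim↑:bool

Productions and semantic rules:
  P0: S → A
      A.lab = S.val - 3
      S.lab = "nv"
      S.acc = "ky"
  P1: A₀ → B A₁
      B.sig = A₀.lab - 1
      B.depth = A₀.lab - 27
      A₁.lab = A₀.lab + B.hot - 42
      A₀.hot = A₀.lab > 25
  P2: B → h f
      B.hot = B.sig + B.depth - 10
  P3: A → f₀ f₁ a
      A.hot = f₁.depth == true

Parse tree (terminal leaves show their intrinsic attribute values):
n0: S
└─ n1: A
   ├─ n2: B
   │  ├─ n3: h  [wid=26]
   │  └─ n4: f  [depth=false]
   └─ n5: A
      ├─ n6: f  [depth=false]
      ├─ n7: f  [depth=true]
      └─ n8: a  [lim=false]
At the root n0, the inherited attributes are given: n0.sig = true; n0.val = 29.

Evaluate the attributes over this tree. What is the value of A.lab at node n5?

1. n0.sig = true  [given at root]
2. n0.val = 29  [given at root]
3. n1.lab = 26  [S.val - 3]
4. n2.sig = 25  [A₀.lab - 1]
5. n2.depth = -1  [A₀.lab - 27]
6. n3.wid = 26  [terminal]
7. n4.depth = false  [terminal]
8. n2.hot = 14  [B.sig + B.depth - 10]
9. n5.lab = -2  [A₀.lab + B.hot - 42]
10. n6.depth = false  [terminal]
11. n7.depth = true  [terminal]
12. n8.lim = false  [terminal]
13. n5.hot = true  [f₁.depth == true]
14. n1.hot = true  [A₀.lab > 25]
15. n0.lab = "nv"  ["nv"]
16. n0.acc = "ky"  ["ky"]

-2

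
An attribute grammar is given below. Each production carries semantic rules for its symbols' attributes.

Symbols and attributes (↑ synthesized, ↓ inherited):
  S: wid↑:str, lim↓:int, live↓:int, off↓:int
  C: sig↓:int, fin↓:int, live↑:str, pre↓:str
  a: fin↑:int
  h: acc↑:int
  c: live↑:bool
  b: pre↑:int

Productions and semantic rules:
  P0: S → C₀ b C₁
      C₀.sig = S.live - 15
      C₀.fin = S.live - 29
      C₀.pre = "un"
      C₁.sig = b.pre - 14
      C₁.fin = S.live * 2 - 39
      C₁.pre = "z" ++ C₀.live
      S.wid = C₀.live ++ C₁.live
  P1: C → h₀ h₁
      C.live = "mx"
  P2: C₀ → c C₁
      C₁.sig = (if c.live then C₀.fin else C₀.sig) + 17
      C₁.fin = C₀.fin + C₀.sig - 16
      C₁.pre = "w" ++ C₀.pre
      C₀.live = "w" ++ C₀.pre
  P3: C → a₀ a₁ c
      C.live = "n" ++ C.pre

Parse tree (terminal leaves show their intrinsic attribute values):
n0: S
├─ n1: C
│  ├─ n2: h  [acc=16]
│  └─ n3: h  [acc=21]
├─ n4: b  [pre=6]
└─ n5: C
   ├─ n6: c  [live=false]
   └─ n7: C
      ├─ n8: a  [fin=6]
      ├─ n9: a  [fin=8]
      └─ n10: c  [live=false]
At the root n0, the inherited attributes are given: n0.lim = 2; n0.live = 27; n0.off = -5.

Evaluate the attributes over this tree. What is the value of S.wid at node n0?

"mxwzmx"

1. n0.lim = 2  [given at root]
2. n0.live = 27  [given at root]
3. n0.off = -5  [given at root]
4. n1.sig = 12  [S.live - 15]
5. n1.fin = -2  [S.live - 29]
6. n1.pre = "un"  ["un"]
7. n2.acc = 16  [terminal]
8. n3.acc = 21  [terminal]
9. n1.live = "mx"  ["mx"]
10. n4.pre = 6  [terminal]
11. n5.sig = -8  [b.pre - 14]
12. n5.fin = 15  [S.live * 2 - 39]
13. n5.pre = "zmx"  ["z" ++ C₀.live]
14. n6.live = false  [terminal]
15. n7.sig = 9  [(if c.live then C₀.fin else C₀.sig) + 17]
16. n7.fin = -9  [C₀.fin + C₀.sig - 16]
17. n7.pre = "wzmx"  ["w" ++ C₀.pre]
18. n8.fin = 6  [terminal]
19. n9.fin = 8  [terminal]
20. n10.live = false  [terminal]
21. n7.live = "nwzmx"  ["n" ++ C.pre]
22. n5.live = "wzmx"  ["w" ++ C₀.pre]
23. n0.wid = "mxwzmx"  [C₀.live ++ C₁.live]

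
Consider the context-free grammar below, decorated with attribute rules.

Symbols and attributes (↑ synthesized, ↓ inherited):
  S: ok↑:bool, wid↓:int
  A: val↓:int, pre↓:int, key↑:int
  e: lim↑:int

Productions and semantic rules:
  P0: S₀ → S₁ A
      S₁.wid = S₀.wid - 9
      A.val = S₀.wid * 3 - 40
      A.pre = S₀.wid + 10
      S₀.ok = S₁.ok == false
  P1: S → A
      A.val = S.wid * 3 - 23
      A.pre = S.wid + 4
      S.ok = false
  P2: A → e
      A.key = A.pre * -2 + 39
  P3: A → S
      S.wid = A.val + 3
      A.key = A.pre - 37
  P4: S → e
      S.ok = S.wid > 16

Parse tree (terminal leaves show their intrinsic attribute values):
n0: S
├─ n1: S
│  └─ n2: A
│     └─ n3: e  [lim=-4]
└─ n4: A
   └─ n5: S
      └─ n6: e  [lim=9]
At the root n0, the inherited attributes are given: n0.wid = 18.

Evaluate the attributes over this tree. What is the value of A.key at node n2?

13

1. n0.wid = 18  [given at root]
2. n1.wid = 9  [S₀.wid - 9]
3. n2.val = 4  [S.wid * 3 - 23]
4. n2.pre = 13  [S.wid + 4]
5. n3.lim = -4  [terminal]
6. n2.key = 13  [A.pre * -2 + 39]
7. n1.ok = false  [false]
8. n4.val = 14  [S₀.wid * 3 - 40]
9. n4.pre = 28  [S₀.wid + 10]
10. n5.wid = 17  [A.val + 3]
11. n6.lim = 9  [terminal]
12. n5.ok = true  [S.wid > 16]
13. n4.key = -9  [A.pre - 37]
14. n0.ok = true  [S₁.ok == false]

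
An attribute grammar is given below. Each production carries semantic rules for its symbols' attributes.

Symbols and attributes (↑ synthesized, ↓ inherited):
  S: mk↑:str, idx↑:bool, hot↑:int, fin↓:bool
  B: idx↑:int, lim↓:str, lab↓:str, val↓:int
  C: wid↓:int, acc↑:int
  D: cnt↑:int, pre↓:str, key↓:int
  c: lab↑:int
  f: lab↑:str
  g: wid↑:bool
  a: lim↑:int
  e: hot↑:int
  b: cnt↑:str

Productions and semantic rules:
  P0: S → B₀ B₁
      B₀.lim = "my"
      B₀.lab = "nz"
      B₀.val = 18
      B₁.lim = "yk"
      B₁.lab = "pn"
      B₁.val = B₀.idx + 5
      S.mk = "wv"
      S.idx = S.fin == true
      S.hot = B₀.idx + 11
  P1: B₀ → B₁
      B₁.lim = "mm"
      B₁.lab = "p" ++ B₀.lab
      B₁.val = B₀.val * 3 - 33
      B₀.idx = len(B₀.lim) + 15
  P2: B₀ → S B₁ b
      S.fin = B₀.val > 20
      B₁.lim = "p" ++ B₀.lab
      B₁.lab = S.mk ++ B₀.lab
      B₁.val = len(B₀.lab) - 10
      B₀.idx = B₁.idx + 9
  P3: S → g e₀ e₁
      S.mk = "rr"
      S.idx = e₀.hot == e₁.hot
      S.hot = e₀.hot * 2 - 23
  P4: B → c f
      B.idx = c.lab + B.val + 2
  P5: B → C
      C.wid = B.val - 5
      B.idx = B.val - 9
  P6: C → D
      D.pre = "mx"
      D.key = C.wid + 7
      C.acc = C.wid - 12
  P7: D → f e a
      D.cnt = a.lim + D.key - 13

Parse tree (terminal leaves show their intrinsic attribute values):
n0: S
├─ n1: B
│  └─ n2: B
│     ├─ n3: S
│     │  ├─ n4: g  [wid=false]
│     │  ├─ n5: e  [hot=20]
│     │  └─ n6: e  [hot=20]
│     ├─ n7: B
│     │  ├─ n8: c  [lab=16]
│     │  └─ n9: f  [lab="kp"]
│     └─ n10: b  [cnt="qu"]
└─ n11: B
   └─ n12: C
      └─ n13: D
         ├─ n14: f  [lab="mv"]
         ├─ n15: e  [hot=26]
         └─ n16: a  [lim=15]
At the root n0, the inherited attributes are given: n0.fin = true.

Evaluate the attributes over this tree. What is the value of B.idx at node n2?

1. n0.fin = true  [given at root]
2. n1.lim = "my"  ["my"]
3. n1.lab = "nz"  ["nz"]
4. n1.val = 18  [18]
5. n2.lim = "mm"  ["mm"]
6. n2.lab = "pnz"  ["p" ++ B₀.lab]
7. n2.val = 21  [B₀.val * 3 - 33]
8. n3.fin = true  [B₀.val > 20]
9. n4.wid = false  [terminal]
10. n5.hot = 20  [terminal]
11. n6.hot = 20  [terminal]
12. n3.mk = "rr"  ["rr"]
13. n3.idx = true  [e₀.hot == e₁.hot]
14. n3.hot = 17  [e₀.hot * 2 - 23]
15. n7.lim = "ppnz"  ["p" ++ B₀.lab]
16. n7.lab = "rrpnz"  [S.mk ++ B₀.lab]
17. n7.val = -7  [len(B₀.lab) - 10]
18. n8.lab = 16  [terminal]
19. n9.lab = "kp"  [terminal]
20. n7.idx = 11  [c.lab + B.val + 2]
21. n10.cnt = "qu"  [terminal]
22. n2.idx = 20  [B₁.idx + 9]
23. n1.idx = 17  [len(B₀.lim) + 15]
24. n11.lim = "yk"  ["yk"]
25. n11.lab = "pn"  ["pn"]
26. n11.val = 22  [B₀.idx + 5]
27. n12.wid = 17  [B.val - 5]
28. n13.pre = "mx"  ["mx"]
29. n13.key = 24  [C.wid + 7]
30. n14.lab = "mv"  [terminal]
31. n15.hot = 26  [terminal]
32. n16.lim = 15  [terminal]
33. n13.cnt = 26  [a.lim + D.key - 13]
34. n12.acc = 5  [C.wid - 12]
35. n11.idx = 13  [B.val - 9]
36. n0.mk = "wv"  ["wv"]
37. n0.idx = true  [S.fin == true]
38. n0.hot = 28  [B₀.idx + 11]

20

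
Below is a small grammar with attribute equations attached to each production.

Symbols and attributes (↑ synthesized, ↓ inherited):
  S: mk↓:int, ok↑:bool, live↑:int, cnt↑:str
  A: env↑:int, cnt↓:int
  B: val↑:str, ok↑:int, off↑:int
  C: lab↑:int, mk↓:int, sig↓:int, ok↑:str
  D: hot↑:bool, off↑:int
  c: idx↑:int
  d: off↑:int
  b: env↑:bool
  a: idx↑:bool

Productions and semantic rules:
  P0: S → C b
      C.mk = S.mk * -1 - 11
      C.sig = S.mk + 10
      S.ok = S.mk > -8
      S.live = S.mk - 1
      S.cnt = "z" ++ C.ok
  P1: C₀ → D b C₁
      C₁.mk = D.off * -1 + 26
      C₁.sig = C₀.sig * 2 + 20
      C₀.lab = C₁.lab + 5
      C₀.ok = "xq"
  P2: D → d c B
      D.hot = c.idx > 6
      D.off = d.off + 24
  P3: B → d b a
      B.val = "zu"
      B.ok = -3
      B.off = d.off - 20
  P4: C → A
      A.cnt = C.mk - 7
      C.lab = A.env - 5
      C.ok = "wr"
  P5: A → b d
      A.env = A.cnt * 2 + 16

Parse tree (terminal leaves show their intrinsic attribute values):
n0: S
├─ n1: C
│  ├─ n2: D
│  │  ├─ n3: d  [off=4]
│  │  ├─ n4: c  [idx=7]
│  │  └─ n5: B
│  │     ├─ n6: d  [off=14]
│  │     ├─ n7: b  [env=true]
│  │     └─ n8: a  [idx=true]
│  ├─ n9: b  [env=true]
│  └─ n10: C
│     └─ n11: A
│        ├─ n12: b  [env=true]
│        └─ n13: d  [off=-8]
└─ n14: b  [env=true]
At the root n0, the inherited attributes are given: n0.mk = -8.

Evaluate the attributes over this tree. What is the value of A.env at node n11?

1. n0.mk = -8  [given at root]
2. n1.mk = -3  [S.mk * -1 - 11]
3. n1.sig = 2  [S.mk + 10]
4. n3.off = 4  [terminal]
5. n4.idx = 7  [terminal]
6. n6.off = 14  [terminal]
7. n7.env = true  [terminal]
8. n8.idx = true  [terminal]
9. n5.val = "zu"  ["zu"]
10. n5.ok = -3  [-3]
11. n5.off = -6  [d.off - 20]
12. n2.hot = true  [c.idx > 6]
13. n2.off = 28  [d.off + 24]
14. n9.env = true  [terminal]
15. n10.mk = -2  [D.off * -1 + 26]
16. n10.sig = 24  [C₀.sig * 2 + 20]
17. n11.cnt = -9  [C.mk - 7]
18. n12.env = true  [terminal]
19. n13.off = -8  [terminal]
20. n11.env = -2  [A.cnt * 2 + 16]
21. n10.lab = -7  [A.env - 5]
22. n10.ok = "wr"  ["wr"]
23. n1.lab = -2  [C₁.lab + 5]
24. n1.ok = "xq"  ["xq"]
25. n14.env = true  [terminal]
26. n0.ok = false  [S.mk > -8]
27. n0.live = -9  [S.mk - 1]
28. n0.cnt = "zxq"  ["z" ++ C.ok]

-2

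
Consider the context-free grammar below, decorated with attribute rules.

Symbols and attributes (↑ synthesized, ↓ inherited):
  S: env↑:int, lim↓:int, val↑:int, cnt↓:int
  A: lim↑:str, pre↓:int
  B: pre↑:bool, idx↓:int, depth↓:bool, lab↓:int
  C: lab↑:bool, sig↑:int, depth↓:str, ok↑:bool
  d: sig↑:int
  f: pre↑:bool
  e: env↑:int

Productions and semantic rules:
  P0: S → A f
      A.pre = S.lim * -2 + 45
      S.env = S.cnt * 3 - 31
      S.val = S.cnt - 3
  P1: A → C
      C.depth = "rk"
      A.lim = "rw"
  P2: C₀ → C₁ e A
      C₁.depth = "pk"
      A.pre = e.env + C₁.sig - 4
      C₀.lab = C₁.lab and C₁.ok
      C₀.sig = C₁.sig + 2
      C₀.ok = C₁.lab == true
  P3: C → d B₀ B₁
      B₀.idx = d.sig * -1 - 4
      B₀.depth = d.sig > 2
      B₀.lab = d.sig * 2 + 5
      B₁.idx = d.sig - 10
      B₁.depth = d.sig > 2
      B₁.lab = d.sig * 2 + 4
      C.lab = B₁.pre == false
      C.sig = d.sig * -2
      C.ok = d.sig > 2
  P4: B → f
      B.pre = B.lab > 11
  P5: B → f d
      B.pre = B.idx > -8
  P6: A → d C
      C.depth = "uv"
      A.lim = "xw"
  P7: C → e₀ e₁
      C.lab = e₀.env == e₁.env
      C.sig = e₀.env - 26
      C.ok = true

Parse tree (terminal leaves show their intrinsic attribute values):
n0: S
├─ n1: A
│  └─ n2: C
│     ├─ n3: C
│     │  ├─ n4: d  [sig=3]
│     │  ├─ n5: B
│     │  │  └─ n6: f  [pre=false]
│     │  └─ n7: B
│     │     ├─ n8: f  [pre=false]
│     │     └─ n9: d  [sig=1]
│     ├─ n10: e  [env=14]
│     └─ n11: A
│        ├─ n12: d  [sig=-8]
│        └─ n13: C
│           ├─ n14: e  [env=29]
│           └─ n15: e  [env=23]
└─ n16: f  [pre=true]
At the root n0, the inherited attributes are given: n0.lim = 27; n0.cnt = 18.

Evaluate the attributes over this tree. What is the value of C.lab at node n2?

1. n0.lim = 27  [given at root]
2. n0.cnt = 18  [given at root]
3. n1.pre = -9  [S.lim * -2 + 45]
4. n2.depth = "rk"  ["rk"]
5. n3.depth = "pk"  ["pk"]
6. n4.sig = 3  [terminal]
7. n5.idx = -7  [d.sig * -1 - 4]
8. n5.depth = true  [d.sig > 2]
9. n5.lab = 11  [d.sig * 2 + 5]
10. n6.pre = false  [terminal]
11. n5.pre = false  [B.lab > 11]
12. n7.idx = -7  [d.sig - 10]
13. n7.depth = true  [d.sig > 2]
14. n7.lab = 10  [d.sig * 2 + 4]
15. n8.pre = false  [terminal]
16. n9.sig = 1  [terminal]
17. n7.pre = true  [B.idx > -8]
18. n3.lab = false  [B₁.pre == false]
19. n3.sig = -6  [d.sig * -2]
20. n3.ok = true  [d.sig > 2]
21. n10.env = 14  [terminal]
22. n11.pre = 4  [e.env + C₁.sig - 4]
23. n12.sig = -8  [terminal]
24. n13.depth = "uv"  ["uv"]
25. n14.env = 29  [terminal]
26. n15.env = 23  [terminal]
27. n13.lab = false  [e₀.env == e₁.env]
28. n13.sig = 3  [e₀.env - 26]
29. n13.ok = true  [true]
30. n11.lim = "xw"  ["xw"]
31. n2.lab = false  [C₁.lab and C₁.ok]
32. n2.sig = -4  [C₁.sig + 2]
33. n2.ok = false  [C₁.lab == true]
34. n1.lim = "rw"  ["rw"]
35. n16.pre = true  [terminal]
36. n0.env = 23  [S.cnt * 3 - 31]
37. n0.val = 15  [S.cnt - 3]

false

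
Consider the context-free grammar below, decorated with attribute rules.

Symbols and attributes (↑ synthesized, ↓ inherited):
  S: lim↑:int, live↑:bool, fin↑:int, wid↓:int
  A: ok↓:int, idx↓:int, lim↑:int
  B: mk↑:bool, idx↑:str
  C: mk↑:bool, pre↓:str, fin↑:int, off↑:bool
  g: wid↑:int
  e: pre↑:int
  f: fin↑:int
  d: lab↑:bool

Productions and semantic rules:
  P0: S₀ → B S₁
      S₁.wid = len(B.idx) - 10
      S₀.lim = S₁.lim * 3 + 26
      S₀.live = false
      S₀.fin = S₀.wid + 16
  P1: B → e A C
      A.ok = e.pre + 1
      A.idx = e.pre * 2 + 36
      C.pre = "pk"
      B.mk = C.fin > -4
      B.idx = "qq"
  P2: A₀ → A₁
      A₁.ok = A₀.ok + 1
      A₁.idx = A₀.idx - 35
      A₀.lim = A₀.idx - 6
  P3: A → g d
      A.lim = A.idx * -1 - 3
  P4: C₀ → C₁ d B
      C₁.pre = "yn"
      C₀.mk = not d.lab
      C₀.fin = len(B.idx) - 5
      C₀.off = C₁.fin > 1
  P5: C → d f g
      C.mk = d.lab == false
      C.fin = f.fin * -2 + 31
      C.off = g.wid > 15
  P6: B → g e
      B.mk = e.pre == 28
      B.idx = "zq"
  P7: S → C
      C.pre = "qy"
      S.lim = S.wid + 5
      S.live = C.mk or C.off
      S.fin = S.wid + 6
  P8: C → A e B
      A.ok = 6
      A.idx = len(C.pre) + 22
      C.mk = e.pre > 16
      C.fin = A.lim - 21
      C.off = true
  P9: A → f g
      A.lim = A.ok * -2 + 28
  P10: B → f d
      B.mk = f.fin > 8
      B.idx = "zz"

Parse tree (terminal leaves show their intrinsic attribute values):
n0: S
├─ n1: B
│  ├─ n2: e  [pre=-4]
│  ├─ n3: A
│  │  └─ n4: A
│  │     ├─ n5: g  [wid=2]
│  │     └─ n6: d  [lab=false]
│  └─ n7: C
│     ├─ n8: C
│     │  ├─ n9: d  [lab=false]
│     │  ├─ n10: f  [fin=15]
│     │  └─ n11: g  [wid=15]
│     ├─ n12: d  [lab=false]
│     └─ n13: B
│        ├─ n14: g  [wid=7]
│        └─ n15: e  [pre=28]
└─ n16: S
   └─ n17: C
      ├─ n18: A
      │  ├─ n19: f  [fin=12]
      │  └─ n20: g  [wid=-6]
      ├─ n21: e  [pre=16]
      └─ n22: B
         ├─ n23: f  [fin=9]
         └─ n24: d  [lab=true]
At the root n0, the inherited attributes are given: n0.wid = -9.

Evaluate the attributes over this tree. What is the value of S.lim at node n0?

1. n0.wid = -9  [given at root]
2. n2.pre = -4  [terminal]
3. n3.ok = -3  [e.pre + 1]
4. n3.idx = 28  [e.pre * 2 + 36]
5. n4.ok = -2  [A₀.ok + 1]
6. n4.idx = -7  [A₀.idx - 35]
7. n5.wid = 2  [terminal]
8. n6.lab = false  [terminal]
9. n4.lim = 4  [A.idx * -1 - 3]
10. n3.lim = 22  [A₀.idx - 6]
11. n7.pre = "pk"  ["pk"]
12. n8.pre = "yn"  ["yn"]
13. n9.lab = false  [terminal]
14. n10.fin = 15  [terminal]
15. n11.wid = 15  [terminal]
16. n8.mk = true  [d.lab == false]
17. n8.fin = 1  [f.fin * -2 + 31]
18. n8.off = false  [g.wid > 15]
19. n12.lab = false  [terminal]
20. n14.wid = 7  [terminal]
21. n15.pre = 28  [terminal]
22. n13.mk = true  [e.pre == 28]
23. n13.idx = "zq"  ["zq"]
24. n7.mk = true  [not d.lab]
25. n7.fin = -3  [len(B.idx) - 5]
26. n7.off = false  [C₁.fin > 1]
27. n1.mk = true  [C.fin > -4]
28. n1.idx = "qq"  ["qq"]
29. n16.wid = -8  [len(B.idx) - 10]
30. n17.pre = "qy"  ["qy"]
31. n18.ok = 6  [6]
32. n18.idx = 24  [len(C.pre) + 22]
33. n19.fin = 12  [terminal]
34. n20.wid = -6  [terminal]
35. n18.lim = 16  [A.ok * -2 + 28]
36. n21.pre = 16  [terminal]
37. n23.fin = 9  [terminal]
38. n24.lab = true  [terminal]
39. n22.mk = true  [f.fin > 8]
40. n22.idx = "zz"  ["zz"]
41. n17.mk = false  [e.pre > 16]
42. n17.fin = -5  [A.lim - 21]
43. n17.off = true  [true]
44. n16.lim = -3  [S.wid + 5]
45. n16.live = true  [C.mk or C.off]
46. n16.fin = -2  [S.wid + 6]
47. n0.lim = 17  [S₁.lim * 3 + 26]
48. n0.live = false  [false]
49. n0.fin = 7  [S₀.wid + 16]

17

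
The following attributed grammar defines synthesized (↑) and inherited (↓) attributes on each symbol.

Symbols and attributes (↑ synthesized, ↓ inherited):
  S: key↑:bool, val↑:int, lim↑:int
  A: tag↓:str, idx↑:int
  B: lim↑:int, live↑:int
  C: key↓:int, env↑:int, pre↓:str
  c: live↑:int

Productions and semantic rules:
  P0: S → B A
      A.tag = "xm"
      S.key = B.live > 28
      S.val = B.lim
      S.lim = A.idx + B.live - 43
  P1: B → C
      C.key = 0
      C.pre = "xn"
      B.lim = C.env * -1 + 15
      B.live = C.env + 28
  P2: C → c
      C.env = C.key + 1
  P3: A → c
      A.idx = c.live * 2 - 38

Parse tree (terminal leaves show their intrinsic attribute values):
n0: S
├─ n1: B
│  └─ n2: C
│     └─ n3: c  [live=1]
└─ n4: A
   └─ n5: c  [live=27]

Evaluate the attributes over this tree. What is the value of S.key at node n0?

true

1. n2.key = 0  [0]
2. n2.pre = "xn"  ["xn"]
3. n3.live = 1  [terminal]
4. n2.env = 1  [C.key + 1]
5. n1.lim = 14  [C.env * -1 + 15]
6. n1.live = 29  [C.env + 28]
7. n4.tag = "xm"  ["xm"]
8. n5.live = 27  [terminal]
9. n4.idx = 16  [c.live * 2 - 38]
10. n0.key = true  [B.live > 28]
11. n0.val = 14  [B.lim]
12. n0.lim = 2  [A.idx + B.live - 43]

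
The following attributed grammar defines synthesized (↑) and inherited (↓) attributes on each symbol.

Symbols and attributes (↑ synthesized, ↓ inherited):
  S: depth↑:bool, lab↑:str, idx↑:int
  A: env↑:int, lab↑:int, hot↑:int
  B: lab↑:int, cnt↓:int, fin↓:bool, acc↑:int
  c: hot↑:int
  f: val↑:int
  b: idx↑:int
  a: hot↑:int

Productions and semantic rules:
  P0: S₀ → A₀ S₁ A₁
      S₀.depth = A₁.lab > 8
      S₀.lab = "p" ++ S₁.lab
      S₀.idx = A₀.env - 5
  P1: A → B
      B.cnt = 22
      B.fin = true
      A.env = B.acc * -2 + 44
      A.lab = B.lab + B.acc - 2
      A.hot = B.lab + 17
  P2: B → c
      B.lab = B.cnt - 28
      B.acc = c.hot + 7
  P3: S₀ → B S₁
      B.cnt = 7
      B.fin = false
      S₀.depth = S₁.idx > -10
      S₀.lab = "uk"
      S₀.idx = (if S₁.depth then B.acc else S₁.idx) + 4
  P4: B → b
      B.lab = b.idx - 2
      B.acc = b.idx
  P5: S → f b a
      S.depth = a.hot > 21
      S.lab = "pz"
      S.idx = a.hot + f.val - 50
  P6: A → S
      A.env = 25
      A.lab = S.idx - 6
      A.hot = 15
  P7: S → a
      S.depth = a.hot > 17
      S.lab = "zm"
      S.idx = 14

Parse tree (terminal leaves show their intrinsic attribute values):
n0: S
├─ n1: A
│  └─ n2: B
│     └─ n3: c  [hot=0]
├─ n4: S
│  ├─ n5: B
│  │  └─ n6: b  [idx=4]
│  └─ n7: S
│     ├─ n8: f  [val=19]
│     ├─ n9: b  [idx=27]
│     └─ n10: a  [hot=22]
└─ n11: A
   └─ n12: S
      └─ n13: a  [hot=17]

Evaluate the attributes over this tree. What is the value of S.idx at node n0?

25

1. n2.cnt = 22  [22]
2. n2.fin = true  [true]
3. n3.hot = 0  [terminal]
4. n2.lab = -6  [B.cnt - 28]
5. n2.acc = 7  [c.hot + 7]
6. n1.env = 30  [B.acc * -2 + 44]
7. n1.lab = -1  [B.lab + B.acc - 2]
8. n1.hot = 11  [B.lab + 17]
9. n5.cnt = 7  [7]
10. n5.fin = false  [false]
11. n6.idx = 4  [terminal]
12. n5.lab = 2  [b.idx - 2]
13. n5.acc = 4  [b.idx]
14. n8.val = 19  [terminal]
15. n9.idx = 27  [terminal]
16. n10.hot = 22  [terminal]
17. n7.depth = true  [a.hot > 21]
18. n7.lab = "pz"  ["pz"]
19. n7.idx = -9  [a.hot + f.val - 50]
20. n4.depth = true  [S₁.idx > -10]
21. n4.lab = "uk"  ["uk"]
22. n4.idx = 8  [(if S₁.depth then B.acc else S₁.idx) + 4]
23. n13.hot = 17  [terminal]
24. n12.depth = false  [a.hot > 17]
25. n12.lab = "zm"  ["zm"]
26. n12.idx = 14  [14]
27. n11.env = 25  [25]
28. n11.lab = 8  [S.idx - 6]
29. n11.hot = 15  [15]
30. n0.depth = false  [A₁.lab > 8]
31. n0.lab = "puk"  ["p" ++ S₁.lab]
32. n0.idx = 25  [A₀.env - 5]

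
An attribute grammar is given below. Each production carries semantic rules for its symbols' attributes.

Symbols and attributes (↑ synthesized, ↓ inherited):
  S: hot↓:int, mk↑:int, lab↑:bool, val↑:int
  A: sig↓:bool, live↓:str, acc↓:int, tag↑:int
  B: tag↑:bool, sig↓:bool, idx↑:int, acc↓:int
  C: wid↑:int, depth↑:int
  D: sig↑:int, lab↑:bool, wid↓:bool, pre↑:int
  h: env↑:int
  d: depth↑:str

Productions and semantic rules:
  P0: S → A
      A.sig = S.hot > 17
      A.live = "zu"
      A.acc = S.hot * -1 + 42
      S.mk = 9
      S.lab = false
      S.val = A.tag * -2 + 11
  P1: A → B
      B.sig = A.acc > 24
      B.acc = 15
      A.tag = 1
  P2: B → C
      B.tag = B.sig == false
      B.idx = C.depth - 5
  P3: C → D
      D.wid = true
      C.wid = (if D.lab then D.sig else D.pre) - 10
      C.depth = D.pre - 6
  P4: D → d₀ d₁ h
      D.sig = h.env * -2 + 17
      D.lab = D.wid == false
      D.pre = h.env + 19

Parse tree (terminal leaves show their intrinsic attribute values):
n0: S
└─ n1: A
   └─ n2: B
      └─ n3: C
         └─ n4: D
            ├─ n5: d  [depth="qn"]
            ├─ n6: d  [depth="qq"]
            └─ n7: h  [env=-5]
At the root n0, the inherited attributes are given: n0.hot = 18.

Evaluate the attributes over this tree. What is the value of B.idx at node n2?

1. n0.hot = 18  [given at root]
2. n1.sig = true  [S.hot > 17]
3. n1.live = "zu"  ["zu"]
4. n1.acc = 24  [S.hot * -1 + 42]
5. n2.sig = false  [A.acc > 24]
6. n2.acc = 15  [15]
7. n4.wid = true  [true]
8. n5.depth = "qn"  [terminal]
9. n6.depth = "qq"  [terminal]
10. n7.env = -5  [terminal]
11. n4.sig = 27  [h.env * -2 + 17]
12. n4.lab = false  [D.wid == false]
13. n4.pre = 14  [h.env + 19]
14. n3.wid = 4  [(if D.lab then D.sig else D.pre) - 10]
15. n3.depth = 8  [D.pre - 6]
16. n2.tag = true  [B.sig == false]
17. n2.idx = 3  [C.depth - 5]
18. n1.tag = 1  [1]
19. n0.mk = 9  [9]
20. n0.lab = false  [false]
21. n0.val = 9  [A.tag * -2 + 11]

3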